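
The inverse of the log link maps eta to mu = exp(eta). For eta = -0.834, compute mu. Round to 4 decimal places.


mu = exp(eta) = exp(-0.834).
= 0.4343.

0.4343


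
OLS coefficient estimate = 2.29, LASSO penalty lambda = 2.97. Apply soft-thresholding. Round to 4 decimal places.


|beta_OLS| = 2.29.
lambda = 2.97.
Since |beta| <= lambda, the coefficient is set to 0.
Result = 0.0000.

0.0000


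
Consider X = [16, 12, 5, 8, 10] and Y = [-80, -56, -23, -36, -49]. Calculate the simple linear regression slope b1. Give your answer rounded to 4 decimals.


First compute the means: xbar = 10.2000, ybar = -48.8000.
Then S_xx = sum((xi - xbar)^2) = 68.8000.
S_xy = sum((xi - xbar)(yi - ybar)) = -356.2000.
b1 = S_xy / S_xx = -356.2000 / 68.8000 = -5.1773.

-5.1773


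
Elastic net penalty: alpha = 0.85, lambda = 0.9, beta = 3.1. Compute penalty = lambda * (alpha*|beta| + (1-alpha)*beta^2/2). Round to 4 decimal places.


alpha * |beta| = 0.85 * 3.1 = 2.6350.
(1-alpha) * beta^2/2 = 0.15 * 9.6100/2 = 0.7208.
Total = 0.9 * (2.6350 + 0.7208) = 3.0202.

3.0202


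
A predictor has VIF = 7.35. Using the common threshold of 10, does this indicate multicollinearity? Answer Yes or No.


Compare VIF = 7.35 to the threshold of 10.
7.35 < 10, so the answer is No.

No


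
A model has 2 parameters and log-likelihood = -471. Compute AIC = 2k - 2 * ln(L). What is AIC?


AIC = 2k - 2*loglik = 2(2) - 2(-471).
= 4 + 942 = 946.

946


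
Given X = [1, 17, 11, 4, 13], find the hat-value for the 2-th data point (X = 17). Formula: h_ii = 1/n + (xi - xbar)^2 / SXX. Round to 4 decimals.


n = 5, xbar = 9.2000.
SXX = sum((xi - xbar)^2) = 172.8000.
h = 1/5 + (17 - 9.2000)^2 / 172.8000 = 0.5521.

0.5521


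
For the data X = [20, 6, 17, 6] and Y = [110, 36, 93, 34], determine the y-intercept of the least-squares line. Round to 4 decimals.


First find the slope: b1 = 5.3297.
Means: xbar = 12.2500, ybar = 68.2500.
b0 = ybar - b1 * xbar = 68.2500 - 5.3297 * 12.2500 = 2.9611.

2.9611


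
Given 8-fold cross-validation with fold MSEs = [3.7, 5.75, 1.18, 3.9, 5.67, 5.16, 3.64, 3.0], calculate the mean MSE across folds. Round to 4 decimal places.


Sum of fold MSEs = 32.0000.
Average = 32.0000 / 8 = 4.0000.

4.0000


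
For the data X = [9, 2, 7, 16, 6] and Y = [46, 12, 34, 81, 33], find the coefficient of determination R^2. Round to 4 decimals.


The fitted line is Y = 1.8038 + 4.9245*X.
SSres = 8.1962, SStot = 2578.8000.
R^2 = 1 - SSres/SStot = 0.9968.

0.9968


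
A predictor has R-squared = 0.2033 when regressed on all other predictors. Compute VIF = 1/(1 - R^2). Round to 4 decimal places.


Denominator: 1 - 0.2033 = 0.7967.
VIF = 1 / 0.7967 = 1.2552.

1.2552


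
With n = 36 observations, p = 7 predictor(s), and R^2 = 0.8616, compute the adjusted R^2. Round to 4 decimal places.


Adjusted R^2 = 1 - (1 - R^2) * (n-1)/(n-p-1).
(1 - R^2) = 0.1384.
(n-1)/(n-p-1) = 35/28.
(1 - R^2) * (n-1) = 0.1384 * 35 = 4.8440.
Divide by (n-p-1): 4.8440 / 28 = 0.1730.
Adj R^2 = 1 - 0.1730 = 0.8270.

0.8270


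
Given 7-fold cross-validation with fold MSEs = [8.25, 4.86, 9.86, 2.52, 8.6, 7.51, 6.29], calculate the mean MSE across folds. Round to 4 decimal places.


Add all fold MSEs: 47.8900.
Divide by k = 7: 47.8900/7 = 6.8414.

6.8414


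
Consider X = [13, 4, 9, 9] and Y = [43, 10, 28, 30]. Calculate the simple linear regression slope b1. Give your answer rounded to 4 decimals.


First compute the means: xbar = 8.7500, ybar = 27.7500.
Then S_xx = sum((xi - xbar)^2) = 40.7500.
S_xy = sum((xi - xbar)(yi - ybar)) = 149.7500.
b1 = S_xy / S_xx = 149.7500 / 40.7500 = 3.6748.

3.6748


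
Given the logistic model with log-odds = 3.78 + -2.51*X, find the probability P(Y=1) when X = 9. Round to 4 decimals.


z = 3.78 + -2.51 * 9 = -18.8100.
Sigmoid: P = 1 / (1 + exp(18.8100)) = 0.0000.

0.0000


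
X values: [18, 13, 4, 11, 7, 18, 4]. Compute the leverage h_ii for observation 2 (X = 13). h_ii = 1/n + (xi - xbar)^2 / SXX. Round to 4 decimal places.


Compute xbar = 10.7143 with n = 7 observations.
SXX = 215.4286.
Leverage = 1/7 + (13 - 10.7143)^2/215.4286 = 0.1671.

0.1671


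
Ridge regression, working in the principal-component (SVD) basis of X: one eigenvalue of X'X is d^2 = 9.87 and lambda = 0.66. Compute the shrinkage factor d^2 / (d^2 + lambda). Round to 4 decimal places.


Denominator = d^2 + lambda = 9.87 + 0.66 = 10.5300.
Shrinkage = 9.87 / 10.5300 = 0.9373.

0.9373


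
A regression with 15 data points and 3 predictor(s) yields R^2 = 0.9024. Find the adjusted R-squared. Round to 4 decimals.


Plug in: Adj R^2 = 1 - (1 - 0.9024) * 14/11.
= 1 - 0.0976 * 14/11
= 1 - 1.3664 / 11
= 1 - 0.1242 = 0.8758.

0.8758


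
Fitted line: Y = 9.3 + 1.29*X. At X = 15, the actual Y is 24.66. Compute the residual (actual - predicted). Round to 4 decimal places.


Compute yhat = 9.3 + (1.29)(15) = 28.6500.
Residual = actual - predicted = 24.66 - 28.6500 = -3.9900.

-3.9900


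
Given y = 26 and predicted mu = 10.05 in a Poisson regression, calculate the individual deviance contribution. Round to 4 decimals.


y/mu = 26/10.05 = 2.587065 (approx.), and ln(26/10.05) = 0.950524.
y * ln(y/mu) = 26 * 0.950524 = 24.713624.
y - mu = 15.95.
D = 2 * (24.713624 - 15.95) = 17.527248, which rounds to 17.5272.

17.5272


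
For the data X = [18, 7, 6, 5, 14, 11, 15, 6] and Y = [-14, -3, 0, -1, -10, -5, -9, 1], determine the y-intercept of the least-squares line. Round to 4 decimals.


The slope is b1 = -1.0598.
Sample means are xbar = 10.2500 and ybar = -5.1250.
Intercept: b0 = -5.1250 - (-1.0598)(10.2500) = 5.7376.

5.7376


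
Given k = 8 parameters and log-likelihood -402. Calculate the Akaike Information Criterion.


AIC = 2k - 2*loglik = 2(8) - 2(-402).
= 16 + 804 = 820.

820


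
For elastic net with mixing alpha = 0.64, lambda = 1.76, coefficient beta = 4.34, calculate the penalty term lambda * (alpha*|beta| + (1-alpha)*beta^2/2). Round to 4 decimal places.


L1 component = 0.64 * |4.34| = 2.7776.
L2 component = 0.36 * 4.34^2 / 2 = 3.3904.
Penalty = 1.76 * (2.7776 + 3.3904) = 1.76 * 6.1680 = 10.8557.

10.8557


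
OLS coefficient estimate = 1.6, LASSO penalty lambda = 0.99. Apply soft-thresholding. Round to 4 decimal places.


Check: |1.6| = 1.6 vs lambda = 0.99.
Since |beta| > lambda, coefficient = sign(beta)*(|beta| - lambda) = 0.6100.
Soft-thresholded coefficient = 0.6100.

0.6100


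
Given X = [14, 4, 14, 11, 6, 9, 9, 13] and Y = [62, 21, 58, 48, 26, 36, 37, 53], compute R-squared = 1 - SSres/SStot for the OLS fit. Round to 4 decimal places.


Fit the OLS line: b0 = 2.6250, b1 = 4.0000.
SSres = 31.8750.
SStot = 1567.8750.
R^2 = 1 - 31.8750/1567.8750 = 0.9797.

0.9797


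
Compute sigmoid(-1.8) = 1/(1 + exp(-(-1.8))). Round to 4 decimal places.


exp(1.8000) = 6.0496.
1 + exp(-z) = 7.0496.
sigmoid = 1/7.0496 = 0.1419.

0.1419


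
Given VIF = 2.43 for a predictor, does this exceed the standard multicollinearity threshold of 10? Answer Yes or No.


Check: VIF = 2.43 vs threshold = 10.
Since 2.43 < 10, the answer is No.

No


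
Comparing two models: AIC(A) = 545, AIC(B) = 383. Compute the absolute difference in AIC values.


Absolute difference = |545 - 383| = 162.
The model with lower AIC (B) is preferred.

162


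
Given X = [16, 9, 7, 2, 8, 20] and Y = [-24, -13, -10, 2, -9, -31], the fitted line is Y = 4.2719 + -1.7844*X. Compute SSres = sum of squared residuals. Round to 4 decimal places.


For each point, residual = actual - predicted.
Residuals: [0.2785, -1.2123, -1.7811, 1.2969, 1.0033, 0.4161].
Sum of squared residuals = 7.5813.

7.5813


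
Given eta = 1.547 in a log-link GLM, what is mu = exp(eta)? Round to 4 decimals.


The inverse log link gives:
mu = exp(1.547) = 4.6974.

4.6974


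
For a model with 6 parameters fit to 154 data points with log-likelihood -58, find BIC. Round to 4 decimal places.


ln(154) = 5.036953.
k * ln(n) = 6 * 5.036953 = 30.221718.
-2L = 116.
BIC = 30.221718 + 116 = 146.221718, which rounds to 146.2217.

146.2217


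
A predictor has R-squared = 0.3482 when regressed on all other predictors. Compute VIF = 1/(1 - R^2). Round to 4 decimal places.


Denominator: 1 - 0.3482 = 0.6518.
VIF = 1 / 0.6518 = 1.5342.

1.5342


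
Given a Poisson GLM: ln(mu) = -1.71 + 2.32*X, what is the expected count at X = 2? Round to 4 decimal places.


Linear predictor: eta = -1.71 + (2.32)(2) = 2.9300.
Expected count: mu = exp(2.9300) = 18.7276.

18.7276


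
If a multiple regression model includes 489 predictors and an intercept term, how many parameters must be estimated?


Each predictor gets one coefficient, plus one intercept.
Total parameters = 489 + 1 = 490.

490


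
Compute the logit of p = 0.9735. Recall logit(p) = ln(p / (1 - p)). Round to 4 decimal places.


1 - p = 0.0265.
p/(1-p) = 36.7358.
logit = ln(36.7358) = 3.6038.

3.6038


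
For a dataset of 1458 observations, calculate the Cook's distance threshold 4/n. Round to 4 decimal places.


The threshold is 4/n.
4/1458 = 0.0027.

0.0027


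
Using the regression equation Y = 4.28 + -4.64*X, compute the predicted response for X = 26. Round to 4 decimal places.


Substitute X = 26 into the equation:
Y = 4.28 + -4.64 * 26 = 4.28 + -120.6400 = -116.3600.

-116.3600


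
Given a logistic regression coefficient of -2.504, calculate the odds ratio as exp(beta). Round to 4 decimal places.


exp(-2.504) = 0.0818.
So the odds ratio is 0.0818.

0.0818


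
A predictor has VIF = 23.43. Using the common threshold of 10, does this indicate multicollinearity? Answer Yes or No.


Check: VIF = 23.43 vs threshold = 10.
Since 23.43 >= 10, the answer is Yes.

Yes


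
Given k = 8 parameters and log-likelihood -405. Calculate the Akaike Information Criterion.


Compute:
2k = 2*8 = 16.
-2*loglik = -2*(-405) = 810.
AIC = 16 + 810 = 826.

826


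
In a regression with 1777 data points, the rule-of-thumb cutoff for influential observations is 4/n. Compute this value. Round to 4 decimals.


Cook's distance cutoff = 4/n = 4/1777.
= 0.0023.

0.0023


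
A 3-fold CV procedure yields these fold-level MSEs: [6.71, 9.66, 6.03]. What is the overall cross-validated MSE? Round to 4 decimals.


Total MSE across folds = 22.4000.
CV-MSE = 22.4000/3 = 7.4667.

7.4667


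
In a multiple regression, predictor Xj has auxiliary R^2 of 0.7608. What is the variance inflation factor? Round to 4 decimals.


Denominator: 1 - 0.7608 = 0.2392.
VIF = 1 / 0.2392 = 4.1806.

4.1806


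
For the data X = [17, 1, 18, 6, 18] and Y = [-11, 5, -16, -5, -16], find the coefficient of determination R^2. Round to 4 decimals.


Fit the OLS line: b0 = 4.2504, b1 = -1.0709.
SSres = 21.9244.
SStot = 313.2000.
R^2 = 1 - 21.9244/313.2000 = 0.9300.

0.9300


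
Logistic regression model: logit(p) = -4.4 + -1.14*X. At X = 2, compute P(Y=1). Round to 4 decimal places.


Linear predictor: z = -4.4 + -1.14 * 2 = -6.6800.
P = 1/(1 + exp(6.6800)) = 1/(1 + 796.3191) = 0.0013.

0.0013


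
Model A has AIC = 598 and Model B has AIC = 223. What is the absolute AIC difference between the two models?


Absolute difference = |598 - 223| = 375.
The model with lower AIC (B) is preferred.

375


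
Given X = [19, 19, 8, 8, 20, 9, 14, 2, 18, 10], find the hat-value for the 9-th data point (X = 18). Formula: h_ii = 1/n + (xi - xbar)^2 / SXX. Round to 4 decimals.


n = 10, xbar = 12.7000.
SXX = sum((xi - xbar)^2) = 342.1000.
h = 1/10 + (18 - 12.7000)^2 / 342.1000 = 0.1821.

0.1821


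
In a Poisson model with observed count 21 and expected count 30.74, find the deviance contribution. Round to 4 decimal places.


First: ln(21/30.74) = -0.381042.
Then: 21 * -0.381042 = -8.001882.
y - mu = 21 - 30.74 = -9.74.
D = 2(-8.001882 - -9.74) = 3.476236, which rounds to 3.4762.

3.4762


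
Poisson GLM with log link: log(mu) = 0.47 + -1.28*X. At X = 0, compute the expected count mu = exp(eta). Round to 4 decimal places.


Linear predictor: eta = 0.47 + (-1.28)(0) = 0.4700.
Expected count: mu = exp(0.4700) = 1.6000.

1.6000


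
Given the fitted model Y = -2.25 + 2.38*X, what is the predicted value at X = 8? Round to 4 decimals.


Substitute X = 8 into the equation:
Y = -2.25 + 2.38 * 8 = -2.25 + 19.0400 = 16.7900.

16.7900


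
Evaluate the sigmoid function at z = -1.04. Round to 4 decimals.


Compute exp(1.0400) = 2.8292.
Sigmoid = 1 / (1 + 2.8292) = 1 / 3.8292 = 0.2611.

0.2611


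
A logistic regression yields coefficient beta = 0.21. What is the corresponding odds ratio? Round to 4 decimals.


Odds ratio = exp(beta) = exp(0.21).
= 1.2337.

1.2337


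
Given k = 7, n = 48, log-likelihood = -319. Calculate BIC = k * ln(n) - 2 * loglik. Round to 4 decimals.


Compute k*ln(n) = 7*ln(48) = 7*3.871201 = 27.098407.
Then -2*loglik = 638.
BIC = 27.098407 + 638 = 665.098407, which rounds to 665.0984.

665.0984


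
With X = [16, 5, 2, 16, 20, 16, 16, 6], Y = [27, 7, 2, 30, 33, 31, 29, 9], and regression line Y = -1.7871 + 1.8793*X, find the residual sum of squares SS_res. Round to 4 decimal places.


For each point, residual = actual - predicted.
Residuals: [-1.2817, -0.6094, 0.0285, 1.7183, -2.7989, 2.7183, 0.7183, -0.4887].
Sum of squared residuals = 20.9453.

20.9453


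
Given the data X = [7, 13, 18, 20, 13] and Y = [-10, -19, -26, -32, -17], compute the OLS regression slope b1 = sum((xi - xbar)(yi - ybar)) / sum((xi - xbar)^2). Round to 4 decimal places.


First compute the means: xbar = 14.2000, ybar = -20.8000.
Then S_xx = sum((xi - xbar)^2) = 102.8000.
S_xy = sum((xi - xbar)(yi - ybar)) = -169.2000.
b1 = S_xy / S_xx = -169.2000 / 102.8000 = -1.6459.

-1.6459


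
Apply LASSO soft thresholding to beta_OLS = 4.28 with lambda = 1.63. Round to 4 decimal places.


|beta_OLS| = 4.28.
lambda = 1.63.
Since |beta| > lambda, coefficient = sign(beta)*(|beta| - lambda) = 2.6500.
Result = 2.6500.

2.6500


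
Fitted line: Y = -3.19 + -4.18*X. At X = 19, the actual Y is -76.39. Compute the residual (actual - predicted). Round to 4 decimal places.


Compute yhat = -3.19 + (-4.18)(19) = -82.6100.
Residual = actual - predicted = -76.39 - -82.6100 = 6.2200.

6.2200


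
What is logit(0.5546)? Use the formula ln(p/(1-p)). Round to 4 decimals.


Compute the odds: 0.5546/0.4454 = 1.2452.
Take the natural log: ln(1.2452) = 0.2193.

0.2193


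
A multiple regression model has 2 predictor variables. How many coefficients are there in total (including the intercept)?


Total coefficients = number of predictors + 1 (for the intercept).
= 2 + 1 = 3.

3


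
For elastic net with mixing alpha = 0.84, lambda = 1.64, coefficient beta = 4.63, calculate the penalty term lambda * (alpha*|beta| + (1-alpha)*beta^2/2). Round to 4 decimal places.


Compute:
L1 = 0.84 * 4.63 = 3.8892.
L2 = 0.16 * 4.63^2 / 2 = 1.7150.
Penalty = 1.64 * (3.8892 + 1.7150) = 9.1908.

9.1908


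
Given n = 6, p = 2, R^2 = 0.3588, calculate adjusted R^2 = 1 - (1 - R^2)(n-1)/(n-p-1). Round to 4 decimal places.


Plug in: Adj R^2 = 1 - (1 - 0.3588) * 5/3.
= 1 - 0.6412 * 5/3
= 1 - 3.2060 / 3
= 1 - 1.0687 = -0.0687.

-0.0687


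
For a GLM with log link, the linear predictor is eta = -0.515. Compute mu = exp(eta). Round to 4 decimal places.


mu = exp(eta) = exp(-0.515).
= 0.5975.

0.5975


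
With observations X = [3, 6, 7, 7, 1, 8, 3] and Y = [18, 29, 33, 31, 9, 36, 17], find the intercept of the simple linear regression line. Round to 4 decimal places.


Compute b1 = 3.7857 from the OLS formula.
With xbar = 5.0000 and ybar = 24.7143, the intercept is:
b0 = 24.7143 - 3.7857 * 5.0000 = 5.7857.

5.7857


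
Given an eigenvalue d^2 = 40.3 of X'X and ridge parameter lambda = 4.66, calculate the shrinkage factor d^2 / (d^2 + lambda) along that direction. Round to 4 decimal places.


Denominator = d^2 + lambda = 40.3 + 4.66 = 44.9600.
Shrinkage = 40.3 / 44.9600 = 0.8964.

0.8964


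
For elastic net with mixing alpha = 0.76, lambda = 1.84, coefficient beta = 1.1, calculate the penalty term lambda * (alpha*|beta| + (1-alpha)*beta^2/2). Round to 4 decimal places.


L1 component = 0.76 * |1.1| = 0.8360.
L2 component = 0.24 * 1.1^2 / 2 = 0.1452.
Penalty = 1.84 * (0.8360 + 0.1452) = 1.84 * 0.9812 = 1.8054.

1.8054


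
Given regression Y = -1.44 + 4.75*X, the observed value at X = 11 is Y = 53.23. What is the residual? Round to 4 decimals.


Fitted value at X = 11 is yhat = -1.44 + 4.75*11 = 50.8100.
Residual = 53.23 - 50.8100 = 2.4200.

2.4200


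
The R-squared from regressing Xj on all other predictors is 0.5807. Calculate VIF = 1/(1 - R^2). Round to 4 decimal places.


VIF = 1 / (1 - 0.5807).
= 1 / 0.4193 = 2.3849.

2.3849


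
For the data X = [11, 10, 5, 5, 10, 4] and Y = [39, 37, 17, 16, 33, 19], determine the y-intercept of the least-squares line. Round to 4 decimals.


Compute b1 = 3.2828 from the OLS formula.
With xbar = 7.5000 and ybar = 26.8333, the intercept is:
b0 = 26.8333 - 3.2828 * 7.5000 = 2.2121.

2.2121


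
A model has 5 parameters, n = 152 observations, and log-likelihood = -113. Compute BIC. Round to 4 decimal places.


ln(152) = 5.023881.
k * ln(n) = 5 * 5.023881 = 25.119405.
-2L = 226.
BIC = 25.119405 + 226 = 251.119405, which rounds to 251.1194.

251.1194


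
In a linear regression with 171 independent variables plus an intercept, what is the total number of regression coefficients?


Total coefficients = number of predictors + 1 (for the intercept).
= 171 + 1 = 172.

172


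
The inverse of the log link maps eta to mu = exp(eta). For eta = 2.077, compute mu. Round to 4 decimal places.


mu = exp(eta) = exp(2.077).
= 7.9805.

7.9805


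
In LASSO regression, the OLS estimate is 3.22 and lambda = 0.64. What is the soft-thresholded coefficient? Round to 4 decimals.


Check: |3.22| = 3.22 vs lambda = 0.64.
Since |beta| > lambda, coefficient = sign(beta)*(|beta| - lambda) = 2.5800.
Soft-thresholded coefficient = 2.5800.

2.5800


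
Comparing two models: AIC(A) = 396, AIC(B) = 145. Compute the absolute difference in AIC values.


Absolute difference = |396 - 145| = 251.
The model with lower AIC (B) is preferred.

251


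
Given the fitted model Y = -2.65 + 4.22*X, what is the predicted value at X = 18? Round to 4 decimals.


Predicted value:
Y = -2.65 + (4.22)(18) = -2.65 + 75.9600 = 73.3100.

73.3100


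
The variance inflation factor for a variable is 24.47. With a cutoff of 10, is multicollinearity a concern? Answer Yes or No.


Compare VIF = 24.47 to the threshold of 10.
24.47 >= 10, so the answer is Yes.

Yes


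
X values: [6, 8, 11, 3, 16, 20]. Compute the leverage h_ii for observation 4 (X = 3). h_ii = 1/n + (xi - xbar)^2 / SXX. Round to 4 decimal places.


Compute xbar = 10.6667 with n = 6 observations.
SXX = 203.3333.
Leverage = 1/6 + (3 - 10.6667)^2/203.3333 = 0.4557.

0.4557


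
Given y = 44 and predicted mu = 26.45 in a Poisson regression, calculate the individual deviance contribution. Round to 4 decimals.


First: ln(44/26.45) = 0.508933.
Then: 44 * 0.508933 = 22.393052.
y - mu = 44 - 26.45 = 17.55.
D = 2(22.393052 - 17.55) = 9.686104, which rounds to 9.6861.

9.6861


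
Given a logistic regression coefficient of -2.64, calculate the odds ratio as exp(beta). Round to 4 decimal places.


Odds ratio = exp(beta) = exp(-2.64).
= 0.0714.

0.0714


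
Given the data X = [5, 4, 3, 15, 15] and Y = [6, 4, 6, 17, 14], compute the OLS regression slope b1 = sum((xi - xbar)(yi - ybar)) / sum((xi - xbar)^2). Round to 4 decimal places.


The sample means are xbar = 8.4000 and ybar = 9.4000.
Compute S_xx = 147.2000 and S_xy = 134.2000.
Slope b1 = S_xy / S_xx = 134.2000 / 147.2000 = 0.9117.

0.9117


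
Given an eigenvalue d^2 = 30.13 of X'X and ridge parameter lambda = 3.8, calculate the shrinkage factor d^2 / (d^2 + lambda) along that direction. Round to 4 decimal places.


Denominator = d^2 + lambda = 30.13 + 3.8 = 33.9300.
Shrinkage = 30.13 / 33.9300 = 0.8880.

0.8880


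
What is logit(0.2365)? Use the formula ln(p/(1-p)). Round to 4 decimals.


Compute the odds: 0.2365/0.7635 = 0.3098.
Take the natural log: ln(0.3098) = -1.1720.

-1.1720


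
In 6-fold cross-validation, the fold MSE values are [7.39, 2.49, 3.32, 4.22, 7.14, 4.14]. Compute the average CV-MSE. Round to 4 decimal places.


Add all fold MSEs: 28.7000.
Divide by k = 6: 28.7000/6 = 4.7833.

4.7833


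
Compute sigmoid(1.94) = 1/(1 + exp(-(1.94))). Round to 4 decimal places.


First, exp(-1.9400) = 0.1437.
Then sigma(z) = 1/(1 + 0.1437) = 0.8744.

0.8744


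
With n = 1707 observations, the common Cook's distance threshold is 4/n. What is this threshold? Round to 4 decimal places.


The threshold is 4/n.
4/1707 = 0.0023.

0.0023


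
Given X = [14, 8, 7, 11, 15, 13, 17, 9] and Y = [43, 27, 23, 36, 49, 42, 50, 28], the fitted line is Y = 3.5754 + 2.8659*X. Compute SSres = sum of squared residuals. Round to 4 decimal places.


Compute predicted values, then residuals = yi - yhat_i.
Residuals: [-0.6980, 0.4974, -0.6367, 0.8997, 2.4361, 1.1679, -2.2957, -1.3685].
SSres = sum(residual^2) = 16.3911.

16.3911


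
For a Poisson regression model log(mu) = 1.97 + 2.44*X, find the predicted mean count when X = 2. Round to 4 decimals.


Compute eta = 1.97 + 2.44 * 2 = 6.8500.
Apply inverse link: mu = e^6.8500 = 943.8809.

943.8809


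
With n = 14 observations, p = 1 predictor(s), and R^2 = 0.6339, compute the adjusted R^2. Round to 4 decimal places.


Using the formula:
(1 - 0.6339) = 0.3661.
Multiply by 13/12: 0.3661 * 13 = 4.7593, then 4.7593 / 12 = 0.3966.
Adj R^2 = 1 - 0.3966 = 0.6034.

0.6034


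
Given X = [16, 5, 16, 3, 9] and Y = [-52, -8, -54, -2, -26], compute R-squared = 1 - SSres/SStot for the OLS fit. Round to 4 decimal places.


After computing the OLS fit (b0=10.6131, b1=-3.9809):
SSres = 4.7466, SStot = 2331.2000.
R^2 = 1 - 4.7466/2331.2000 = 0.9980.

0.9980


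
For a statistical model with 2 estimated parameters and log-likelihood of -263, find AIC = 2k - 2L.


Compute:
2k = 2*2 = 4.
-2*loglik = -2*(-263) = 526.
AIC = 4 + 526 = 530.

530


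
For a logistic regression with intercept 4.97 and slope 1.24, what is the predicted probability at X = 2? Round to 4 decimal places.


z = 4.97 + 1.24 * 2 = 7.4500.
Sigmoid: P = 1 / (1 + exp(-7.4500)) = 0.9994.

0.9994


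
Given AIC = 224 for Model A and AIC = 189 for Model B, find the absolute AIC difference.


|AIC_A - AIC_B| = |224 - 189| = 35.
Model B is preferred (lower AIC).

35


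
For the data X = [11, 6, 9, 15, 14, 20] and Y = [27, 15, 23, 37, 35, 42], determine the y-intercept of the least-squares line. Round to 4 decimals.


First find the slope: b1 = 1.9877.
Means: xbar = 12.5000, ybar = 29.8333.
b0 = ybar - b1 * xbar = 29.8333 - 1.9877 * 12.5000 = 4.9877.

4.9877


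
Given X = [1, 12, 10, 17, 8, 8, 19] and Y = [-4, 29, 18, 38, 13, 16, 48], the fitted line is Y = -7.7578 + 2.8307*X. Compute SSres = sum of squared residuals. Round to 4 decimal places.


Predicted values from Y = -7.7578 + 2.8307*X.
Residuals: [0.9271, 2.7894, -2.5492, -2.3641, -1.8878, 1.1122, 1.9745].
SSres = 29.4271.

29.4271


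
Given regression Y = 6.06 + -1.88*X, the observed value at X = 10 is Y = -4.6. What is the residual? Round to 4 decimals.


Fitted value at X = 10 is yhat = 6.06 + -1.88*10 = -12.7400.
Residual = -4.6 - -12.7400 = 8.1400.

8.1400


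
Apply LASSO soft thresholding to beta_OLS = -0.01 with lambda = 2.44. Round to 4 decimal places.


Check: |-0.01| = 0.01 vs lambda = 2.44.
Since |beta| <= lambda, the coefficient is set to 0.
Soft-thresholded coefficient = 0.0000.

0.0000


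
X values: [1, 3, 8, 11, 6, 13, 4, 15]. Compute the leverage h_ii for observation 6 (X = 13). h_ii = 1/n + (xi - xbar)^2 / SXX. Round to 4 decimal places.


Compute xbar = 7.6250 with n = 8 observations.
SXX = 175.8750.
Leverage = 1/8 + (13 - 7.6250)^2/175.8750 = 0.2893.

0.2893


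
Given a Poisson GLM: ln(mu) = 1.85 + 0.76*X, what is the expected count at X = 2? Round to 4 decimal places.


eta = 1.85 + 0.76 * 2 = 3.3700.
mu = exp(3.3700) = 29.0785.

29.0785


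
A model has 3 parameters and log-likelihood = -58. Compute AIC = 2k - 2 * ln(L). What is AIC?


Compute:
2k = 2*3 = 6.
-2*loglik = -2*(-58) = 116.
AIC = 6 + 116 = 122.

122


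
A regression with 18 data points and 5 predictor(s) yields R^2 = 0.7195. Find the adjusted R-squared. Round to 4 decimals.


Adjusted R^2 = 1 - (1 - R^2) * (n-1)/(n-p-1).
(1 - R^2) = 0.2805.
(n-1)/(n-p-1) = 17/12.
(1 - R^2) * (n-1) = 0.2805 * 17 = 4.7685.
Divide by (n-p-1): 4.7685 / 12 = 0.3974.
Adj R^2 = 1 - 0.3974 = 0.6026.

0.6026


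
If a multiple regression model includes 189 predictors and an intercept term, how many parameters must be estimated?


Total coefficients = number of predictors + 1 (for the intercept).
= 189 + 1 = 190.

190


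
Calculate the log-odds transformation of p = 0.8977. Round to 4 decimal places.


1 - p = 0.1023.
p/(1-p) = 8.7752.
logit = ln(8.7752) = 2.1719.

2.1719


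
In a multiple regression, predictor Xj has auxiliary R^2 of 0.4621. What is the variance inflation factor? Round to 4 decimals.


VIF = 1 / (1 - 0.4621).
= 1 / 0.5379 = 1.8591.

1.8591


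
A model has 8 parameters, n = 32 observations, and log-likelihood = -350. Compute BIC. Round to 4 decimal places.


k * ln(n) = 8 * ln(32) = 8 * 3.465736 = 27.725888.
-2 * loglik = -2 * (-350) = 700.
BIC = 27.725888 + 700 = 727.725888, which rounds to 727.7259.

727.7259


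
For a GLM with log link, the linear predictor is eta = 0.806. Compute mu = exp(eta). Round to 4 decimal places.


mu = exp(eta) = exp(0.806).
= 2.2389.

2.2389


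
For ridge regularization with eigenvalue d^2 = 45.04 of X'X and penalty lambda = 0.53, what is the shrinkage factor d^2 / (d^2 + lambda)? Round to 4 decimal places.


d^2 + lambda = 45.04 + 0.53 = 45.5700.
Shrinkage factor = 45.04/45.5700 = 0.9884.

0.9884


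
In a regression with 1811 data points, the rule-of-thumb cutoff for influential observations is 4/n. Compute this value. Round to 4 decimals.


The threshold is 4/n.
4/1811 = 0.0022.

0.0022


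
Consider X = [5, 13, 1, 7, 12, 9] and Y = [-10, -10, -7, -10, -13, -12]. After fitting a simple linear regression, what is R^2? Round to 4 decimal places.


After computing the OLS fit (b0=-7.5884, b1=-0.3504):
SSres = 8.9521, SStot = 21.3333.
R^2 = 1 - 8.9521/21.3333 = 0.5804.

0.5804


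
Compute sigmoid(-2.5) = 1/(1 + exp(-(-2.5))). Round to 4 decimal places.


First, exp(2.5000) = 12.1825.
Then sigma(z) = 1/(1 + 12.1825) = 0.0759.

0.0759


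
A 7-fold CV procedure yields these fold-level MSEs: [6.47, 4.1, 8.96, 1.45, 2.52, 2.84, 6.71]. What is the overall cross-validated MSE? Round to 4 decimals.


Total MSE across folds = 33.0500.
CV-MSE = 33.0500/7 = 4.7214.

4.7214


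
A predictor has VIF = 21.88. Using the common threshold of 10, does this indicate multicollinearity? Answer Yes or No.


Compare VIF = 21.88 to the threshold of 10.
21.88 >= 10, so the answer is Yes.

Yes


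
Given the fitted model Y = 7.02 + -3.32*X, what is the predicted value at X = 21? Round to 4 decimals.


Plug X = 21 into Y = 7.02 + -3.32*X:
Y = 7.02 + -69.7200 = -62.7000.

-62.7000


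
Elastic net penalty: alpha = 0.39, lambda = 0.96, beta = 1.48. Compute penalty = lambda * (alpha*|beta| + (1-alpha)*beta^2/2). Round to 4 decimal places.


Compute:
L1 = 0.39 * 1.48 = 0.5772.
L2 = 0.61 * 1.48^2 / 2 = 0.6681.
Penalty = 0.96 * (0.5772 + 0.6681) = 1.1955.

1.1955


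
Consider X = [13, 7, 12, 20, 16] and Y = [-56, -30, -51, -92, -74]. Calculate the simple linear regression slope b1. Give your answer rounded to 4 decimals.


Calculate xbar = 13.6000, ybar = -60.6000.
S_xx = 93.2000, S_xy = -453.2000.
Using b1 = S_xy / S_xx = -453.2000 / 93.2000, we get b1 = -4.8627.

-4.8627


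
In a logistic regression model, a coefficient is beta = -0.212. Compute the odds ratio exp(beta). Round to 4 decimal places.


The odds ratio is computed as:
OR = e^(-0.212) = 0.8090.

0.8090


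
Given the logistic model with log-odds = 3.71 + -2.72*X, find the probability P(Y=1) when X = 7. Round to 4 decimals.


z = 3.71 + -2.72 * 7 = -15.3300.
Sigmoid: P = 1 / (1 + exp(15.3300)) = 0.0000.

0.0000


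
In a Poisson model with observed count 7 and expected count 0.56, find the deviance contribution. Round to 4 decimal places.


y/mu = 7/0.56 = 12.500000 (approx.), and ln(7/0.56) = 2.525729.
y * ln(y/mu) = 7 * 2.525729 = 17.680103.
y - mu = 6.44.
D = 2 * (17.680103 - 6.44) = 22.480206, which rounds to 22.4802.

22.4802


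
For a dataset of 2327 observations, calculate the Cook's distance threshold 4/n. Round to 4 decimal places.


Cook's distance cutoff = 4/n = 4/2327.
= 0.0017.

0.0017


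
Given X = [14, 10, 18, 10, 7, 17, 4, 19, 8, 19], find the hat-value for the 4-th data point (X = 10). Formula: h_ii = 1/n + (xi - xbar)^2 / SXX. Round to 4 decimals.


n = 10, xbar = 12.6000.
SXX = sum((xi - xbar)^2) = 272.4000.
h = 1/10 + (10 - 12.6000)^2 / 272.4000 = 0.1248.

0.1248


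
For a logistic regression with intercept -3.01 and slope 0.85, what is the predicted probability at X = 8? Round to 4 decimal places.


Linear predictor: z = -3.01 + 0.85 * 8 = 3.7900.
P = 1/(1 + exp(-3.7900)) = 1/(1 + 0.0226) = 0.9779.

0.9779


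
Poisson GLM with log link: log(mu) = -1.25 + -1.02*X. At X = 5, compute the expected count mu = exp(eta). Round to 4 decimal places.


Linear predictor: eta = -1.25 + (-1.02)(5) = -6.3500.
Expected count: mu = exp(-6.3500) = 0.0017.

0.0017


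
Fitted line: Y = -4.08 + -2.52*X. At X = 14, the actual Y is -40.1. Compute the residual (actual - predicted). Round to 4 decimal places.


Compute yhat = -4.08 + (-2.52)(14) = -39.3600.
Residual = actual - predicted = -40.1 - -39.3600 = -0.7400.

-0.7400


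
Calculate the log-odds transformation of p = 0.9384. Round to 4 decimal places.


The odds are p/(1-p) = 0.9384 / 0.0616 = 15.2338.
logit(p) = ln(15.2338) = 2.7235.

2.7235


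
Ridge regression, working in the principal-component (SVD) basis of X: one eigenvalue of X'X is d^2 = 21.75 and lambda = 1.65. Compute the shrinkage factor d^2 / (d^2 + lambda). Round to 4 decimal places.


Compute the denominator: 21.75 + 1.65 = 23.4000.
Shrinkage factor = 21.75 / 23.4000 = 0.9295.

0.9295


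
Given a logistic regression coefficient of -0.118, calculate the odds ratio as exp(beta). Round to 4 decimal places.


Odds ratio = exp(beta) = exp(-0.118).
= 0.8887.

0.8887


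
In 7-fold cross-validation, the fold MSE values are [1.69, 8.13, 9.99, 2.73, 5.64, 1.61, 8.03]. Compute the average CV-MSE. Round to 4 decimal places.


Add all fold MSEs: 37.8200.
Divide by k = 7: 37.8200/7 = 5.4029.

5.4029


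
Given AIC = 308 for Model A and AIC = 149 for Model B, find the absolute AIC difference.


Compute |308 - 149| = 159.
Model B has the smaller AIC.

159


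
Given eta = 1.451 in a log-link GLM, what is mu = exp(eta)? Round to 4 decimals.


mu = exp(eta) = exp(1.451).
= 4.2674.

4.2674


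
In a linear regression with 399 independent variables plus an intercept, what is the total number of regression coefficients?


Each predictor gets one coefficient, plus one intercept.
Total parameters = 399 + 1 = 400.

400


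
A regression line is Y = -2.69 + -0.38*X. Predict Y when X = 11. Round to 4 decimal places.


Plug X = 11 into Y = -2.69 + -0.38*X:
Y = -2.69 + -4.1800 = -6.8700.

-6.8700


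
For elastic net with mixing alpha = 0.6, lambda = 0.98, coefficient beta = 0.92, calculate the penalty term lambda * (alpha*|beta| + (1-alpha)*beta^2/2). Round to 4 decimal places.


alpha * |beta| = 0.6 * 0.92 = 0.5520.
(1-alpha) * beta^2/2 = 0.4 * 0.8464/2 = 0.1693.
Total = 0.98 * (0.5520 + 0.1693) = 0.7069.

0.7069


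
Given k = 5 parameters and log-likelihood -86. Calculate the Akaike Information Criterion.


Compute:
2k = 2*5 = 10.
-2*loglik = -2*(-86) = 172.
AIC = 10 + 172 = 182.

182


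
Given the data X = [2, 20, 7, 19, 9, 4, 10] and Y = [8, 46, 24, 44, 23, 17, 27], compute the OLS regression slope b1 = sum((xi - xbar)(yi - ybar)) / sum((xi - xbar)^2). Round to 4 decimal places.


Calculate xbar = 10.1429, ybar = 27.0000.
S_xx = 290.8571, S_xy = 568.0000.
Using b1 = S_xy / S_xx = 568.0000 / 290.8571, we get b1 = 1.9528.

1.9528


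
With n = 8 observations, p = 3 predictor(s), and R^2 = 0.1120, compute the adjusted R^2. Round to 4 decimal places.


Adjusted R^2 = 1 - (1 - R^2) * (n-1)/(n-p-1).
(1 - R^2) = 0.8880.
(n-1)/(n-p-1) = 7/4.
(1 - R^2) * (n-1) = 0.8880 * 7 = 6.2160.
Divide by (n-p-1): 6.2160 / 4 = 1.5540.
Adj R^2 = 1 - 1.5540 = -0.5540.

-0.5540


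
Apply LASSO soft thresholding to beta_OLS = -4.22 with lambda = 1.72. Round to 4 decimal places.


Absolute value: |-4.22| = 4.22.
Compare to lambda = 1.72.
Since |beta| > lambda, coefficient = sign(beta)*(|beta| - lambda) = -2.5000.

-2.5000


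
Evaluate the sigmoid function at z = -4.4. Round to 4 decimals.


First, exp(4.4000) = 81.4509.
Then sigma(z) = 1/(1 + 81.4509) = 0.0121.

0.0121


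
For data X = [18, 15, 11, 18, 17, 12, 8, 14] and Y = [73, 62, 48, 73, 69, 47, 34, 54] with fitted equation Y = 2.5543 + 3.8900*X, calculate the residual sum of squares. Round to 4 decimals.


Predicted values from Y = 2.5543 + 3.8900*X.
Residuals: [0.4257, 1.0957, 2.6557, 0.4257, 0.3157, -2.2343, 0.3257, -3.0143].
SSres = 22.8996.

22.8996


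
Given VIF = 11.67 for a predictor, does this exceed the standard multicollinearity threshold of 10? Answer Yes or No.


Check: VIF = 11.67 vs threshold = 10.
Since 11.67 >= 10, the answer is Yes.

Yes


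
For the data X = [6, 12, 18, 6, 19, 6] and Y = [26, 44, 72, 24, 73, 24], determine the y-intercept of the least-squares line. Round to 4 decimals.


Compute b1 = 3.8032 from the OLS formula.
With xbar = 11.1667 and ybar = 43.8333, the intercept is:
b0 = 43.8333 - 3.8032 * 11.1667 = 1.3645.

1.3645


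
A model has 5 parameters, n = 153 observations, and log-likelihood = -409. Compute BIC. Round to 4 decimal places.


Compute k*ln(n) = 5*ln(153) = 5*5.030438 = 25.152190.
Then -2*loglik = 818.
BIC = 25.152190 + 818 = 843.152190, which rounds to 843.1522.

843.1522


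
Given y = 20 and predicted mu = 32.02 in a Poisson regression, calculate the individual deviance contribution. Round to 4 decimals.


Compute y*ln(y/mu) = 20*ln(20/32.02) = 20*-0.470628 = -9.412560.
y - mu = -12.02.
D = 2*(-9.412560 - (-12.02)) = 5.214880, which rounds to 5.2149.

5.2149


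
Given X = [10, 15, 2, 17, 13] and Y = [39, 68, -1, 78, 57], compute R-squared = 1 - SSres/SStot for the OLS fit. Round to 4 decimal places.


Fit the OLS line: b0 = -12.2566, b1 = 5.3032.
SSres = 4.1866.
SStot = 3862.8000.
R^2 = 1 - 4.1866/3862.8000 = 0.9989.

0.9989


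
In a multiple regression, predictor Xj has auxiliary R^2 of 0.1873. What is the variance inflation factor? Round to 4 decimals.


VIF = 1 / (1 - 0.1873).
= 1 / 0.8127 = 1.2305.

1.2305


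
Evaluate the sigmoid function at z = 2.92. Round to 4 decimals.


Compute exp(-2.9200) = 0.0539.
Sigmoid = 1 / (1 + 0.0539) = 1 / 1.0539 = 0.9488.

0.9488


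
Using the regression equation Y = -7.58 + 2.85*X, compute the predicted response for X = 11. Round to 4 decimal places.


Substitute X = 11 into the equation:
Y = -7.58 + 2.85 * 11 = -7.58 + 31.3500 = 23.7700.

23.7700


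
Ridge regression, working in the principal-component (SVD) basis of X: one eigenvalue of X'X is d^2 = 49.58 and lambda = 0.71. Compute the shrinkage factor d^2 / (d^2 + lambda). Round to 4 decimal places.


Compute the denominator: 49.58 + 0.71 = 50.2900.
Shrinkage factor = 49.58 / 50.2900 = 0.9859.

0.9859


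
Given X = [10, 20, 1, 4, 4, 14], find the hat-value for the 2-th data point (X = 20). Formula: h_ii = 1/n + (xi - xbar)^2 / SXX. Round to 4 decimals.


n = 6, xbar = 8.8333.
SXX = sum((xi - xbar)^2) = 260.8333.
h = 1/6 + (20 - 8.8333)^2 / 260.8333 = 0.6447.

0.6447


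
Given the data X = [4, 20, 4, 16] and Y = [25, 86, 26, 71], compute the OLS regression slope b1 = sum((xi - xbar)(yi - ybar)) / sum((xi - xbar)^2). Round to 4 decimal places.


The sample means are xbar = 11.0000 and ybar = 52.0000.
Compute S_xx = 204.0000 and S_xy = 772.0000.
Slope b1 = S_xy / S_xx = 772.0000 / 204.0000 = 3.7843.

3.7843


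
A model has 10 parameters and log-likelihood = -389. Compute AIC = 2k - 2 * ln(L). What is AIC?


Compute:
2k = 2*10 = 20.
-2*loglik = -2*(-389) = 778.
AIC = 20 + 778 = 798.

798


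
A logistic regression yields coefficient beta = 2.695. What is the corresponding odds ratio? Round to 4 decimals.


Odds ratio = exp(beta) = exp(2.695).
= 14.8055.

14.8055


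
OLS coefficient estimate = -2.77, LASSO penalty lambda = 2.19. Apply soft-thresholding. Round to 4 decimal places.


Absolute value: |-2.77| = 2.77.
Compare to lambda = 2.19.
Since |beta| > lambda, coefficient = sign(beta)*(|beta| - lambda) = -0.5800.

-0.5800


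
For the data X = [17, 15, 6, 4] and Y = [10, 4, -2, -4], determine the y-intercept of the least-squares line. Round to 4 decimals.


The slope is b1 = 0.9440.
Sample means are xbar = 10.5000 and ybar = 2.0000.
Intercept: b0 = 2.0000 - (0.9440)(10.5000) = -7.9120.

-7.9120


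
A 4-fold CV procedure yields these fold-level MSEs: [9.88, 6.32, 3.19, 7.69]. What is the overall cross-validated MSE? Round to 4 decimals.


Add all fold MSEs: 27.0800.
Divide by k = 4: 27.0800/4 = 6.7700.

6.7700


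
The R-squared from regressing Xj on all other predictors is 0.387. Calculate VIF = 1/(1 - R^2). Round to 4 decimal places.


Using VIF = 1/(1 - R^2_j):
1 - 0.387 = 0.613.
VIF = 1.6313.

1.6313


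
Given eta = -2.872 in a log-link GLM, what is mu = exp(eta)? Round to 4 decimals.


The inverse log link gives:
mu = exp(-2.872) = 0.0566.

0.0566


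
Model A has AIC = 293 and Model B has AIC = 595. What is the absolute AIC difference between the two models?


|AIC_A - AIC_B| = |293 - 595| = 302.
Model A is preferred (lower AIC).

302


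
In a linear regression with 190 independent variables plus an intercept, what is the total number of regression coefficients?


Each predictor gets one coefficient, plus one intercept.
Total parameters = 190 + 1 = 191.

191


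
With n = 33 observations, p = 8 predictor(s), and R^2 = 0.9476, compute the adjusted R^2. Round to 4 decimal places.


Plug in: Adj R^2 = 1 - (1 - 0.9476) * 32/24.
= 1 - 0.0524 * 32/24
= 1 - 1.6768 / 24
= 1 - 0.0699 = 0.9301.

0.9301


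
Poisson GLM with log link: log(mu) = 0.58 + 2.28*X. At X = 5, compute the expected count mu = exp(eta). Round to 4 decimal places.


Linear predictor: eta = 0.58 + (2.28)(5) = 11.9800.
Expected count: mu = exp(11.9800) = 159532.0306.

159532.0306


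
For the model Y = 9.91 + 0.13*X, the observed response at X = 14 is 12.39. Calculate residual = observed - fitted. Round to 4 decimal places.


Predicted = 9.91 + 0.13 * 14 = 11.7300.
Residual = 12.39 - 11.7300 = 0.6600.

0.6600


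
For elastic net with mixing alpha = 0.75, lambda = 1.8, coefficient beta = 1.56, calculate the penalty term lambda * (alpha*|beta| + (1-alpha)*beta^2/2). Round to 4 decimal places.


Compute:
L1 = 0.75 * 1.56 = 1.1700.
L2 = 0.25 * 1.56^2 / 2 = 0.3042.
Penalty = 1.8 * (1.1700 + 0.3042) = 2.6536.

2.6536


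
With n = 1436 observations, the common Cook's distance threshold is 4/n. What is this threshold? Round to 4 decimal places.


Cook's distance cutoff = 4/n = 4/1436.
= 0.0028.

0.0028


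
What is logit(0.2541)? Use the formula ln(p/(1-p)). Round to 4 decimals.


1 - p = 0.7459.
p/(1-p) = 0.3407.
logit = ln(0.3407) = -1.0769.

-1.0769
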